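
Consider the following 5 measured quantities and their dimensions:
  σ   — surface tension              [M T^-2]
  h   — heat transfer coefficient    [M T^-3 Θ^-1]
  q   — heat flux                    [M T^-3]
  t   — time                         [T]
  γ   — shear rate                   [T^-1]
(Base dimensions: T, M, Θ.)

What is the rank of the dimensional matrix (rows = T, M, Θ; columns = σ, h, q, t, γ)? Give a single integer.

Dimensional matrix (T×M×Θ by σ×h×q×t×γ):
  T: [-2 -3 -3  1 -1]
  M: [ 1  1  1  0  0]
  Θ: [ 0 -1  0  0  0]
RREF → pivots at {σ,h,q} ⇒ r = 3

3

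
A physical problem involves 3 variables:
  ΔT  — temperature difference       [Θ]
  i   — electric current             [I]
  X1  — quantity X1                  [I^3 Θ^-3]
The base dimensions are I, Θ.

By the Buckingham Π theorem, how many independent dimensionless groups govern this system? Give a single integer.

1

Dimensional matrix (I×Θ by ΔT×i×X1):
  I: [ 0  1  3]
  Θ: [ 1  0 -3]
Row reduction gives pivot columns ΔT,i; rank = 2
n=3, r=2 ⇒ 1 dimensionless group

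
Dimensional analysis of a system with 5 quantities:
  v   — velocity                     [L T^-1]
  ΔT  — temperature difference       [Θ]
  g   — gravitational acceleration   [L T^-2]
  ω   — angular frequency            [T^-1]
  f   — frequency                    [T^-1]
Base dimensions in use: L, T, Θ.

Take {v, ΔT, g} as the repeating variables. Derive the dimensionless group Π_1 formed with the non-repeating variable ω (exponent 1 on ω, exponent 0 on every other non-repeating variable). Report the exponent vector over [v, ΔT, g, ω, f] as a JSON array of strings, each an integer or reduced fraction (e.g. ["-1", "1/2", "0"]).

Write exponents as rows L,T,Θ / cols v,ΔT,g,ω,f:
  L: [ 1  0  1  0  0]
  T: [-1  0 -2 -1 -1]
  Θ: [ 0  1  0  0  0]
RREF → pivots at {v,ΔT,g} ⇒ r = 3
Repeat: v,ΔT,g; free: ω,f
RREF:
  r0: [   1    0    0   -1   -1]
  r1: [   0    1    0    0    0]
  r2: [   0    0    1    1    1]
Fix exponent of ω at 1, f at 0; solve each RREF row for its pivot's exponent:
  r0: exp(v) + (-1)·1 = 0 ⇒ exp(v) = 1
  r1: exp(ΔT) + (0)·1 = 0 ⇒ exp(ΔT) = 0
  r2: exp(g) + (1)·1 = 0 ⇒ exp(g) = -1
Π_1 = v · g^-1 · ω

["1", "0", "-1", "1", "0"]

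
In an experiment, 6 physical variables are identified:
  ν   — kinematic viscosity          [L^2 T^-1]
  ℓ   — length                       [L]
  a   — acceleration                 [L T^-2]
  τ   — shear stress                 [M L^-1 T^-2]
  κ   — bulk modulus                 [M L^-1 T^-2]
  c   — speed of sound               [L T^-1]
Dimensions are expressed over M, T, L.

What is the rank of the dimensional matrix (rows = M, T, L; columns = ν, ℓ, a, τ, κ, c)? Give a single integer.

3

Dimensional matrix (M×T×L by ν×ℓ×a×τ×κ×c):
  M: [ 0  0  0  1  1  0]
  T: [-1  0 -2 -2 -2 -1]
  L: [ 2  1  1 -1 -1  1]
RREF → pivots at {ν,ℓ,τ} ⇒ r = 3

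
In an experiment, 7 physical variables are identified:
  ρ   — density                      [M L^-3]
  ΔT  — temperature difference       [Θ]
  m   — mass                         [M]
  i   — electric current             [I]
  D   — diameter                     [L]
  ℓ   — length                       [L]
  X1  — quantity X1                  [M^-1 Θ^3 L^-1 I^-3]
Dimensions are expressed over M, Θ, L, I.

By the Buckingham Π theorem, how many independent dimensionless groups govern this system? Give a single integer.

3

Exponent matrix [M,Θ,L,I] × [ρ,ΔT,m,i,D,ℓ,X1]:
  M: [ 1  0  1  0  0  0 -1]
  Θ: [ 0  1  0  0  0  0  3]
  L: [-3  0  0  0  1  1 -1]
  I: [ 0  0  0  1  0  0 -3]
Row reduction gives pivot columns ρ,ΔT,m,i; rank = 4
n=7, r=4 ⇒ 3 dimensionless groups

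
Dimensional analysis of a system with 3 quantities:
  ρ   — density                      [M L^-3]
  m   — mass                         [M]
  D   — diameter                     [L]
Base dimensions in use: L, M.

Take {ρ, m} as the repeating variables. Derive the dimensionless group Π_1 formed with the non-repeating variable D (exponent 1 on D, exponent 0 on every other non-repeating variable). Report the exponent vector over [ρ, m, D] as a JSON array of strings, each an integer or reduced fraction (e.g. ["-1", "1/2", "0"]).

Write exponents as rows L,M / cols ρ,m,D:
  L: [-3  0  1]
  M: [ 1  1  0]
Echelon form has 2 nonzero rows (pivots: ρ,m)
Repeat: ρ,m; free: D
RREF:
  r0: [   1    0 -1/3]
  r1: [   0    1  1/3]
Fix exponent of D at 1; solve each RREF row for its pivot's exponent:
  r0: exp(ρ) + (-1/3)·1 = 0 ⇒ exp(ρ) = 1/3
  r1: exp(m) + (1/3)·1 = 0 ⇒ exp(m) = -1/3
Π_1 = ρ^(1/3) · m^(-1/3) · D

["1/3", "-1/3", "1"]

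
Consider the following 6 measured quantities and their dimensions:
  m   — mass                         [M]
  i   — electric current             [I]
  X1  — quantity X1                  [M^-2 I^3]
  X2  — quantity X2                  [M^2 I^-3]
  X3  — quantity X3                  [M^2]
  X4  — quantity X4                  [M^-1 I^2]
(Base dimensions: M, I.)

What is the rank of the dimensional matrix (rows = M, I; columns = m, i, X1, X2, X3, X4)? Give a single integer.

Write exponents as rows M,I / cols m,i,X1,X2,X3,X4:
  M: [ 1  0 -2  2  2 -1]
  I: [ 0  1  3 -3  0  2]
Echelon form has 2 nonzero rows (pivots: m,i)

2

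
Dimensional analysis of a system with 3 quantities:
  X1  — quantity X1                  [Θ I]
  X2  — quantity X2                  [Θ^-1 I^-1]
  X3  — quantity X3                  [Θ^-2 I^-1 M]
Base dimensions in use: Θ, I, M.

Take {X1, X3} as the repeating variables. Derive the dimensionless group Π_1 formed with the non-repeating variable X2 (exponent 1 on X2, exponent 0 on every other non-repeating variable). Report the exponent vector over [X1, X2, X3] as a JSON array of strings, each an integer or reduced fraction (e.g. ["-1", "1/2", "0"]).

Exponent matrix [Θ,I,M] × [X1,X2,X3]:
  Θ: [ 1 -1 -2]
  I: [ 1 -1 -1]
  M: [ 0  0  1]
Row reduction gives pivot columns X1,X3; rank = 2
Repeat: X1,X3; free: X2
RREF:
  r0: [   1   -1    0]
  r1: [   0    0    1]
  r2: [   0    0    0]
Fix exponent of X2 at 1; solve each RREF row for its pivot's exponent:
  r0: exp(X1) + (-1)·1 = 0 ⇒ exp(X1) = 1
  r1: exp(X3) + (0)·1 = 0 ⇒ exp(X3) = 0
Π_1 = X1 · X2

["1", "1", "0"]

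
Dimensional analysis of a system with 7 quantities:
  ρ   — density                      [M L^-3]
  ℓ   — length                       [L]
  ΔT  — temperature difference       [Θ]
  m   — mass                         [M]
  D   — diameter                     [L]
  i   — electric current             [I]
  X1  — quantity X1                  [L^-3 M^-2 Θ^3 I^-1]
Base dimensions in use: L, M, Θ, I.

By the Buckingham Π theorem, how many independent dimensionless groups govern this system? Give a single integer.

3

Dimensional matrix (L×M×Θ×I by ρ×ℓ×ΔT×m×D×i×X1):
  L: [-3  1  0  0  1  0 -3]
  M: [ 1  0  0  1  0  0 -2]
  Θ: [ 0  0  1  0  0  0  3]
  I: [ 0  0  0  0  0  1 -1]
Row reduction gives pivot columns ρ,ℓ,ΔT,i; rank = 4
n=7, r=4 ⇒ 3 dimensionless groups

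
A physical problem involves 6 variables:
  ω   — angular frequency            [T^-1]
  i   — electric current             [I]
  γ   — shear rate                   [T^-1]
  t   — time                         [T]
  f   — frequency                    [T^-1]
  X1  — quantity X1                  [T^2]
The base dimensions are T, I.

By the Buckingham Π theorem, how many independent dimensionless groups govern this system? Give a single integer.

4

Write exponents as rows T,I / cols ω,i,γ,t,f,X1:
  T: [-1  0 -1  1 -1  2]
  I: [ 0  1  0  0  0  0]
RREF → pivots at {ω,i} ⇒ r = 2
n=6, r=2 ⇒ 4 dimensionless groups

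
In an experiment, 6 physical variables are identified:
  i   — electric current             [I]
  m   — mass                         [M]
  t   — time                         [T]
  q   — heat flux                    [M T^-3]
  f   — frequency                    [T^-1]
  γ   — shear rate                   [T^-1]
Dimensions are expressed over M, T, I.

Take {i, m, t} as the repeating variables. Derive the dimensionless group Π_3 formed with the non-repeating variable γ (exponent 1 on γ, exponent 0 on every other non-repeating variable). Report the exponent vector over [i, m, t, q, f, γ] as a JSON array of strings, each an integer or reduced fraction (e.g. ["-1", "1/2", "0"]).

["0", "0", "1", "0", "0", "1"]

Dimensional matrix (M×T×I by i×m×t×q×f×γ):
  M: [ 0  1  0  1  0  0]
  T: [ 0  0  1 -3 -1 -1]
  I: [ 1  0  0  0  0  0]
Row reduction gives pivot columns i,m,t; rank = 3
Repeat: i,m,t; free: q,f,γ
RREF:
  r0: [   1    0    0    0    0    0]
  r1: [   0    1    0    1    0    0]
  r2: [   0    0    1   -3   -1   -1]
Fix exponent of γ at 1, q at 0, f at 0; solve each RREF row for its pivot's exponent:
  r0: exp(i) + (0)·1 = 0 ⇒ exp(i) = 0
  r1: exp(m) + (0)·1 = 0 ⇒ exp(m) = 0
  r2: exp(t) + (-1)·1 = 0 ⇒ exp(t) = 1
Π_3 = t · γ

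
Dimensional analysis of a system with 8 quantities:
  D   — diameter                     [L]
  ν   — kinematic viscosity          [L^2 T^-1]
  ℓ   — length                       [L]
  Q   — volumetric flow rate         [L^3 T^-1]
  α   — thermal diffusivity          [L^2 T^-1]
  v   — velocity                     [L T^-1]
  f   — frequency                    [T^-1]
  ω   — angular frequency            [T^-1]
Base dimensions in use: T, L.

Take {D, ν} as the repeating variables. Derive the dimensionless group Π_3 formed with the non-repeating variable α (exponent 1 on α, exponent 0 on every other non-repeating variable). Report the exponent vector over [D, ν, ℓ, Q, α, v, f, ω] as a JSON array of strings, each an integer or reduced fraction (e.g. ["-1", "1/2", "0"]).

["0", "-1", "0", "0", "1", "0", "0", "0"]

Exponent matrix [T,L] × [D,ν,ℓ,Q,α,v,f,ω]:
  T: [ 0 -1  0 -1 -1 -1 -1 -1]
  L: [ 1  2  1  3  2  1  0  0]
Row reduction gives pivot columns D,ν; rank = 2
Pivot set = {D,ν}, free = {ℓ,Q,α,v,f,ω}
RREF:
  r0: [   1    0    1    1    0   -1   -2   -2]
  r1: [   0    1    0    1    1    1    1    1]
Fix exponent of α at 1, ℓ at 0, Q at 0, v at 0, f at 0, ω at 0; solve each RREF row for its pivot's exponent:
  r0: exp(D) + (0)·1 = 0 ⇒ exp(D) = 0
  r1: exp(ν) + (1)·1 = 0 ⇒ exp(ν) = -1
Π_3 = ν^-1 · α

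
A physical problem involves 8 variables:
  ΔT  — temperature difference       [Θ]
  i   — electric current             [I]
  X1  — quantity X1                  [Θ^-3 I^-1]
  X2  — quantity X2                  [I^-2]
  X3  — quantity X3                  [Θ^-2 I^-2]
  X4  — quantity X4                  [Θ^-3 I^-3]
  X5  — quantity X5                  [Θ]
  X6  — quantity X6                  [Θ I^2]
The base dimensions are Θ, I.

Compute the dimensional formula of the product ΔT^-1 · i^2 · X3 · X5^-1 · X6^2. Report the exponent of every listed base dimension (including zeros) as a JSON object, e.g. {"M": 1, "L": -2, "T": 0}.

Write exponents as rows Θ,I / cols ΔT,i,X1,X2,X3,X4,X5,X6:
  Θ: [ 1  0 -3  0 -2 -3  1  1]
  I: [ 0  1 -1 -2 -2 -3  0  2]
  [Θ]: (-1)·1+(2)·0+(1)·-2+(-1)·1+(2)·1 = -2
  [I]: (-1)·0+(2)·1+(1)·-2+(-1)·0+(2)·2 = 4
⇒ Θ^-2 I^4

{"Θ": -2, "I": 4}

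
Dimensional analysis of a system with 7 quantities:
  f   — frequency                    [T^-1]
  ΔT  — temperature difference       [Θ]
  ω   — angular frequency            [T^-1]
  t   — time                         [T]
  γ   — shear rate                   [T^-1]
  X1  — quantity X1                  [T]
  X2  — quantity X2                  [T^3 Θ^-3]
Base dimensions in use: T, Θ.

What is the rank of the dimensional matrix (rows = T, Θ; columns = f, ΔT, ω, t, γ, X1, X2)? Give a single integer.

Dimensional matrix (T×Θ by f×ΔT×ω×t×γ×X1×X2):
  T: [-1  0 -1  1 -1  1  3]
  Θ: [ 0  1  0  0  0  0 -3]
RREF → pivots at {f,ΔT} ⇒ r = 2

2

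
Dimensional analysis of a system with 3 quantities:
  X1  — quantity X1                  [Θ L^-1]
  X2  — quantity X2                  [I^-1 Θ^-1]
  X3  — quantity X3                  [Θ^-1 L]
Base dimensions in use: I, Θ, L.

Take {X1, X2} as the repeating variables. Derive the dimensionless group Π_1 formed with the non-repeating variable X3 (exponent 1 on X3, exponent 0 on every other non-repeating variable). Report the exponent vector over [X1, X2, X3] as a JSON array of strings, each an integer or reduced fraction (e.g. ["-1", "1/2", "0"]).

["1", "0", "1"]

Write exponents as rows I,Θ,L / cols X1,X2,X3:
  I: [ 0 -1  0]
  Θ: [ 1 -1 -1]
  L: [-1  0  1]
Row reduction gives pivot columns X1,X2; rank = 2
Pivot set = {X1,X2}, free = {X3}
RREF:
  r0: [   1    0   -1]
  r1: [   0    1    0]
  r2: [   0    0    0]
Fix exponent of X3 at 1; solve each RREF row for its pivot's exponent:
  r0: exp(X1) + (-1)·1 = 0 ⇒ exp(X1) = 1
  r1: exp(X2) + (0)·1 = 0 ⇒ exp(X2) = 0
Π_1 = X1 · X3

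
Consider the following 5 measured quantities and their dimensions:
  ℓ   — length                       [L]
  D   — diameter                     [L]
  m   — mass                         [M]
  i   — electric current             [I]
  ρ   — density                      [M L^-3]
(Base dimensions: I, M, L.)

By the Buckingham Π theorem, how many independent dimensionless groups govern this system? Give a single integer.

2

Dimensional matrix (I×M×L by ℓ×D×m×i×ρ):
  I: [ 0  0  0  1  0]
  M: [ 0  0  1  0  1]
  L: [ 1  1  0  0 -3]
RREF → pivots at {ℓ,m,i} ⇒ r = 3
Π count = n − r = 5 − 3 = 2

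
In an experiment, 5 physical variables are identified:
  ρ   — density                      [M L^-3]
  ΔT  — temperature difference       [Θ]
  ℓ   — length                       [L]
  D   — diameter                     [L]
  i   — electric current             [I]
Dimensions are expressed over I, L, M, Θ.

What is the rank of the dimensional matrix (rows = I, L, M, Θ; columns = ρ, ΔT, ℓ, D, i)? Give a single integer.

Dimensional matrix (I×L×M×Θ by ρ×ΔT×ℓ×D×i):
  I: [ 0  0  0  0  1]
  L: [-3  0  1  1  0]
  M: [ 1  0  0  0  0]
  Θ: [ 0  1  0  0  0]
Echelon form has 4 nonzero rows (pivots: ρ,ΔT,ℓ,i)

4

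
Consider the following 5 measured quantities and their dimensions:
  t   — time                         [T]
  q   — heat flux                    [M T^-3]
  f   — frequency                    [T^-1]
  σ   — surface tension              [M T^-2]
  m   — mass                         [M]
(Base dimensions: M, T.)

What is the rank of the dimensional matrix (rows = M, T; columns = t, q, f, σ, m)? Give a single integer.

Write exponents as rows M,T / cols t,q,f,σ,m:
  M: [ 0  1  0  1  1]
  T: [ 1 -3 -1 -2  0]
Row reduction gives pivot columns t,q; rank = 2

2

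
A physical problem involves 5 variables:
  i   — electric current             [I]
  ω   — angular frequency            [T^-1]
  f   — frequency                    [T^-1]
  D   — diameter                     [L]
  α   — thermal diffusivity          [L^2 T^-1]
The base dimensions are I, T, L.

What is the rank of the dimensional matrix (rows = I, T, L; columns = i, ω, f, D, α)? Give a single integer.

3

Dimensional matrix (I×T×L by i×ω×f×D×α):
  I: [ 1  0  0  0  0]
  T: [ 0 -1 -1  0 -1]
  L: [ 0  0  0  1  2]
Echelon form has 3 nonzero rows (pivots: i,ω,D)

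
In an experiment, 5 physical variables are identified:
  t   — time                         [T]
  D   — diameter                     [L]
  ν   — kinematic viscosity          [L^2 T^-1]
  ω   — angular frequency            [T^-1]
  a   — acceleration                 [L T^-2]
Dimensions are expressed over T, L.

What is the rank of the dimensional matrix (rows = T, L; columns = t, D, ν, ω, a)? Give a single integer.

2

Write exponents as rows T,L / cols t,D,ν,ω,a:
  T: [ 1  0 -1 -1 -2]
  L: [ 0  1  2  0  1]
RREF → pivots at {t,D} ⇒ r = 2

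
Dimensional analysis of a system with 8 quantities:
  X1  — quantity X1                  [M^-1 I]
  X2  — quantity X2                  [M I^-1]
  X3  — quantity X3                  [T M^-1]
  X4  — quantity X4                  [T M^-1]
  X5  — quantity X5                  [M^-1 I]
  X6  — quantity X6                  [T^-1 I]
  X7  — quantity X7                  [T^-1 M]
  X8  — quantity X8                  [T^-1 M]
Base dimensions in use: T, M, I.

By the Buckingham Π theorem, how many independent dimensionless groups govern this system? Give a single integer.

Exponent matrix [T,M,I] × [X1,X2,X3,X4,X5,X6,X7,X8]:
  T: [ 0  0  1  1  0 -1 -1 -1]
  M: [-1  1 -1 -1 -1  0  1  1]
  I: [ 1 -1  0  0  1  1  0  0]
Echelon form has 2 nonzero rows (pivots: X1,X3)
8 vars − rank 2 = 6 Π groups

6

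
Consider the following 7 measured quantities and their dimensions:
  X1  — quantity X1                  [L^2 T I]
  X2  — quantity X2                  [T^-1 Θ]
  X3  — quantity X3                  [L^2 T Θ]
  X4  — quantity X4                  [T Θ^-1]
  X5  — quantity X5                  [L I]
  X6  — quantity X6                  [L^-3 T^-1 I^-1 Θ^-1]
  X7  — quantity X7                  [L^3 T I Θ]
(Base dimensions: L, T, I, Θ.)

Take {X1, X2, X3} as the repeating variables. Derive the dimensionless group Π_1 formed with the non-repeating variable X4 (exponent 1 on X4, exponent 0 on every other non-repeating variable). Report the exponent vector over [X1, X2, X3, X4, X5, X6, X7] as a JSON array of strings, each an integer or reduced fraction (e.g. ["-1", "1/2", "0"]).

Dimensional matrix (L×T×I×Θ by X1×X2×X3×X4×X5×X6×X7):
  L: [ 2  0  2  0  1 -3  3]
  T: [ 1 -1  1  1  0 -1  1]
  I: [ 1  0  0  0  1 -1  1]
  Θ: [ 0  1  1 -1  0 -1  1]
Row reduction gives pivot columns X1,X2,X3; rank = 3
Pivot set = {X1,X2,X3}, free = {X4,X5,X6,X7}
RREF:
  r0: [   1    0    0    0    1   -1    1]
  r1: [   0    1    0   -1  1/2 -1/2  1/2]
  r2: [   0    0    1    0 -1/2 -1/2  1/2]
  r3: [   0    0    0    0    0    0    0]
Fix exponent of X4 at 1, X5 at 0, X6 at 0, X7 at 0; solve each RREF row for its pivot's exponent:
  r0: exp(X1) + (0)·1 = 0 ⇒ exp(X1) = 0
  r1: exp(X2) + (-1)·1 = 0 ⇒ exp(X2) = 1
  r2: exp(X3) + (0)·1 = 0 ⇒ exp(X3) = 0
Π_1 = X2 · X4

["0", "1", "0", "1", "0", "0", "0"]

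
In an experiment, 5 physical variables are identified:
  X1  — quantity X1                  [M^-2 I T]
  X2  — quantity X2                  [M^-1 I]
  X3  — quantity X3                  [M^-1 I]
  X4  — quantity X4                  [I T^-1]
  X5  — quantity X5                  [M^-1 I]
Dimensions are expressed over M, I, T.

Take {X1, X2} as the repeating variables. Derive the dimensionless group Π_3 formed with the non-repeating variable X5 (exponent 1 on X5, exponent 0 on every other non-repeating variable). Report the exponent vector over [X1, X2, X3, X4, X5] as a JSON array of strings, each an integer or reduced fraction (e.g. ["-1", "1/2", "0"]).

["0", "-1", "0", "0", "1"]

Exponent matrix [M,I,T] × [X1,X2,X3,X4,X5]:
  M: [-2 -1 -1  0 -1]
  I: [ 1  1  1  1  1]
  T: [ 1  0  0 -1  0]
Row reduction gives pivot columns X1,X2; rank = 2
Pivot set = {X1,X2}, free = {X3,X4,X5}
RREF:
  r0: [   1    0    0   -1    0]
  r1: [   0    1    1    2    1]
  r2: [   0    0    0    0    0]
Fix exponent of X5 at 1, X3 at 0, X4 at 0; solve each RREF row for its pivot's exponent:
  r0: exp(X1) + (0)·1 = 0 ⇒ exp(X1) = 0
  r1: exp(X2) + (1)·1 = 0 ⇒ exp(X2) = -1
Π_3 = X2^-1 · X5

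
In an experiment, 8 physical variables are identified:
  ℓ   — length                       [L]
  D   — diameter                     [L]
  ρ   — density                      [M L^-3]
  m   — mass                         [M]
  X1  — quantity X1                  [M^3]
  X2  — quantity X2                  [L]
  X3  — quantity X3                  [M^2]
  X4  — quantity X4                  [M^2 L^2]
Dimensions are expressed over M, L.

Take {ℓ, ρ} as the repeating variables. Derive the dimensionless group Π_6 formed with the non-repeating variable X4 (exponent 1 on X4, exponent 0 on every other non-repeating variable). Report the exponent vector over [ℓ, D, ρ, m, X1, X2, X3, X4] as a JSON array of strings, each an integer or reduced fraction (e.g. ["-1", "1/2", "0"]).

["-8", "0", "-2", "0", "0", "0", "0", "1"]

Dimensional matrix (M×L by ℓ×D×ρ×m×X1×X2×X3×X4):
  M: [ 0  0  1  1  3  0  2  2]
  L: [ 1  1 -3  0  0  1  0  2]
Echelon form has 2 nonzero rows (pivots: ℓ,ρ)
Repeat: ℓ,ρ; free: D,m,X1,X2,X3,X4
RREF:
  r0: [   1    1    0    3    9    1    6    8]
  r1: [   0    0    1    1    3    0    2    2]
Fix exponent of X4 at 1, D at 0, m at 0, X1 at 0, X2 at 0, X3 at 0; solve each RREF row for its pivot's exponent:
  r0: exp(ℓ) + (8)·1 = 0 ⇒ exp(ℓ) = -8
  r1: exp(ρ) + (2)·1 = 0 ⇒ exp(ρ) = -2
Π_6 = ℓ^-8 · ρ^-2 · X4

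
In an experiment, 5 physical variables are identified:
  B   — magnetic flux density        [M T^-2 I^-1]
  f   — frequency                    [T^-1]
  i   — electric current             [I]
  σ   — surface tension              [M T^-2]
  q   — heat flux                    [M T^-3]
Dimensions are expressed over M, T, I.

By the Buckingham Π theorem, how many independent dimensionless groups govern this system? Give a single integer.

Exponent matrix [M,T,I] × [B,f,i,σ,q]:
  M: [ 1  0  0  1  1]
  T: [-2 -1  0 -2 -3]
  I: [-1  0  1  0  0]
Row reduction gives pivot columns B,f,i; rank = 3
Π count = n − r = 5 − 3 = 2

2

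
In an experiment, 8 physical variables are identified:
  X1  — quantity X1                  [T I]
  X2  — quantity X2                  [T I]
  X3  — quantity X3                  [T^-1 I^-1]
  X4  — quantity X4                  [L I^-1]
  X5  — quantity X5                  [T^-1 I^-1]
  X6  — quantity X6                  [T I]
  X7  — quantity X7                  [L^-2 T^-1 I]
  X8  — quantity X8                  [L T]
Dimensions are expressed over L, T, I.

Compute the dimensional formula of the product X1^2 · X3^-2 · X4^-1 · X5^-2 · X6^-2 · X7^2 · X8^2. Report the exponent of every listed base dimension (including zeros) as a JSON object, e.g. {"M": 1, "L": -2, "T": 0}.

{"L": -3, "T": 4, "I": 7}

Dimensional matrix (L×T×I by X1×X2×X3×X4×X5×X6×X7×X8):
  L: [ 0  0  0  1  0  0 -2  1]
  T: [ 1  1 -1  0 -1  1 -1  1]
  I: [ 1  1 -1 -1 -1  1  1  0]
  [L]: (2)·0+(-2)·0+(-1)·1+(-2)·0+(-2)·0+(2)·-2+(2)·1 = -3
  [T]: (2)·1+(-2)·-1+(-1)·0+(-2)·-1+(-2)·1+(2)·-1+(2)·1 = 4
  [I]: (2)·1+(-2)·-1+(-1)·-1+(-2)·-1+(-2)·1+(2)·1+(2)·0 = 7
⇒ L^-3 T^4 I^7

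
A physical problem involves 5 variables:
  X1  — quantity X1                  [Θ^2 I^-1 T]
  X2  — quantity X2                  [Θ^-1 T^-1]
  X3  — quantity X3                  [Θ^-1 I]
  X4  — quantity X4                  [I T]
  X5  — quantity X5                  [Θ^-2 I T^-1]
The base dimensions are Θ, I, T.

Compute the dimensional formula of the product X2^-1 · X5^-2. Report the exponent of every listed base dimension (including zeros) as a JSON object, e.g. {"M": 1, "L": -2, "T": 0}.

{"Θ": 5, "I": -2, "T": 3}

Exponent matrix [Θ,I,T] × [X1,X2,X3,X4,X5]:
  Θ: [ 2 -1 -1  0 -2]
  I: [-1  0  1  1  1]
  T: [ 1 -1  0  1 -1]
  [Θ]: (-1)·-1+(-2)·-2 = 5
  [I]: (-1)·0+(-2)·1 = -2
  [T]: (-1)·-1+(-2)·-1 = 3
⇒ Θ^5 I^-2 T^3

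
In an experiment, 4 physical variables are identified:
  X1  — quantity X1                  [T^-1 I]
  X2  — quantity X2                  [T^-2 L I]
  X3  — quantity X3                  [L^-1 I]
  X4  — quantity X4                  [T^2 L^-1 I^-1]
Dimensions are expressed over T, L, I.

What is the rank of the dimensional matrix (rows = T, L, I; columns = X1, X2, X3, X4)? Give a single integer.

Exponent matrix [T,L,I] × [X1,X2,X3,X4]:
  T: [-1 -2  0  2]
  L: [ 0  1 -1 -1]
  I: [ 1  1  1 -1]
RREF → pivots at {X1,X2} ⇒ r = 2

2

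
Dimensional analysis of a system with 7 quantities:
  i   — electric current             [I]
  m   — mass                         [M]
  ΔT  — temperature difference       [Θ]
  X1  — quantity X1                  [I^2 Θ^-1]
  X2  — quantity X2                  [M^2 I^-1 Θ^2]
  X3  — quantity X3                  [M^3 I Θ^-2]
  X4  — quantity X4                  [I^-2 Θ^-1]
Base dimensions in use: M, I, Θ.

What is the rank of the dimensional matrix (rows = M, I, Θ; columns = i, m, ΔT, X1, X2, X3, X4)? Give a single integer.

3

Write exponents as rows M,I,Θ / cols i,m,ΔT,X1,X2,X3,X4:
  M: [ 0  1  0  0  2  3  0]
  I: [ 1  0  0  2 -1  1 -2]
  Θ: [ 0  0  1 -1  2 -2 -1]
Row reduction gives pivot columns i,m,ΔT; rank = 3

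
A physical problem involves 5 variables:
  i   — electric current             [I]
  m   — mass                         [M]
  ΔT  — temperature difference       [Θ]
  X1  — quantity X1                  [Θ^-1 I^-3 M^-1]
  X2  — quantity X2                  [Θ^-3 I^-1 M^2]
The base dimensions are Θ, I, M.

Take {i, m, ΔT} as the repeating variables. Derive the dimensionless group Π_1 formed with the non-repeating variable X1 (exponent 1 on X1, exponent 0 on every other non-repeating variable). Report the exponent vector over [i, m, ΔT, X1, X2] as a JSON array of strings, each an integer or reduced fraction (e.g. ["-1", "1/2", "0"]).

["3", "1", "1", "1", "0"]

Exponent matrix [Θ,I,M] × [i,m,ΔT,X1,X2]:
  Θ: [ 0  0  1 -1 -3]
  I: [ 1  0  0 -3 -1]
  M: [ 0  1  0 -1  2]
Echelon form has 3 nonzero rows (pivots: i,m,ΔT)
Repeat: i,m,ΔT; free: X1,X2
RREF:
  r0: [   1    0    0   -3   -1]
  r1: [   0    1    0   -1    2]
  r2: [   0    0    1   -1   -3]
Fix exponent of X1 at 1, X2 at 0; solve each RREF row for its pivot's exponent:
  r0: exp(i) + (-3)·1 = 0 ⇒ exp(i) = 3
  r1: exp(m) + (-1)·1 = 0 ⇒ exp(m) = 1
  r2: exp(ΔT) + (-1)·1 = 0 ⇒ exp(ΔT) = 1
Π_1 = i^3 · m · ΔT · X1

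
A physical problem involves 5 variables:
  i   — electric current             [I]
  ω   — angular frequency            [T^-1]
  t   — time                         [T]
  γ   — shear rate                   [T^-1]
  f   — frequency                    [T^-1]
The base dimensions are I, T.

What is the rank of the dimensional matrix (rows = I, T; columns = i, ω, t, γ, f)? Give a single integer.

Write exponents as rows I,T / cols i,ω,t,γ,f:
  I: [ 1  0  0  0  0]
  T: [ 0 -1  1 -1 -1]
RREF → pivots at {i,ω} ⇒ r = 2

2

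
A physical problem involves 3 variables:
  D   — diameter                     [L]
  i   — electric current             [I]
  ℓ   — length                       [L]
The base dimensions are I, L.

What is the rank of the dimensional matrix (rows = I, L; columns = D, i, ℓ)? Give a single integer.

2

Dimensional matrix (I×L by D×i×ℓ):
  I: [ 0  1  0]
  L: [ 1  0  1]
RREF → pivots at {D,i} ⇒ r = 2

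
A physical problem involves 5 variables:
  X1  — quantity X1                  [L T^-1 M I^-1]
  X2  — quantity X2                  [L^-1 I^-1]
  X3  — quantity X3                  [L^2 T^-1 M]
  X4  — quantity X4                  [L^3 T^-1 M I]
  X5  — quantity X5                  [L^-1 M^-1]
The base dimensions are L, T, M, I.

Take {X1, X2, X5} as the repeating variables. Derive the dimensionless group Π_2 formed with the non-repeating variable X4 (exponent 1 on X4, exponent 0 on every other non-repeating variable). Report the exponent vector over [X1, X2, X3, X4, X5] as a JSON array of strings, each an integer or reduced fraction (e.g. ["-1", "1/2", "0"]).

["-1", "2", "0", "1", "0"]

Exponent matrix [L,T,M,I] × [X1,X2,X3,X4,X5]:
  L: [ 1 -1  2  3 -1]
  T: [-1  0 -1 -1  0]
  M: [ 1  0  1  1 -1]
  I: [-1 -1  0  1  0]
RREF → pivots at {X1,X2,X5} ⇒ r = 3
Pivot set = {X1,X2,X5}, free = {X3,X4}
RREF:
  r0: [   1    0    1    1    0]
  r1: [   0    1   -1   -2    0]
  r2: [   0    0    0    0    1]
  r3: [   0    0    0    0    0]
Fix exponent of X4 at 1, X3 at 0; solve each RREF row for its pivot's exponent:
  r0: exp(X1) + (1)·1 = 0 ⇒ exp(X1) = -1
  r1: exp(X2) + (-2)·1 = 0 ⇒ exp(X2) = 2
  r2: exp(X5) + (0)·1 = 0 ⇒ exp(X5) = 0
Π_2 = X1^-1 · X2^2 · X4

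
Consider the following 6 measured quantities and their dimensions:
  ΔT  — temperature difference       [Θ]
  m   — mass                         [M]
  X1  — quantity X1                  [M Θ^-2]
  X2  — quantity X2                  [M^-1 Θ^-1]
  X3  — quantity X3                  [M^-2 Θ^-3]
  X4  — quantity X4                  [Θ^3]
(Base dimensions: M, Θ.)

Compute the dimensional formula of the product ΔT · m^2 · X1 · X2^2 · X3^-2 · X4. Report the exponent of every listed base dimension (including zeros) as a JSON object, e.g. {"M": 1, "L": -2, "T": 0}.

Write exponents as rows M,Θ / cols ΔT,m,X1,X2,X3,X4:
  M: [ 0  1  1 -1 -2  0]
  Θ: [ 1  0 -2 -1 -3  3]
  [M]: (1)·0+(2)·1+(1)·1+(2)·-1+(-2)·-2+(1)·0 = 5
  [Θ]: (1)·1+(2)·0+(1)·-2+(2)·-1+(-2)·-3+(1)·3 = 6
⇒ M^5 Θ^6

{"M": 5, "Θ": 6}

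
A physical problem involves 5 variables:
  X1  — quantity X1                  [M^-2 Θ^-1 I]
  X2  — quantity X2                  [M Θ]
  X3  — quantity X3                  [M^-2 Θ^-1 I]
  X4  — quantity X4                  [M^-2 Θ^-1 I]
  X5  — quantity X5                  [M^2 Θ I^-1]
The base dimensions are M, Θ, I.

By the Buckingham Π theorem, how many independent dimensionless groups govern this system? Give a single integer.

3

Write exponents as rows M,Θ,I / cols X1,X2,X3,X4,X5:
  M: [-2  1 -2 -2  2]
  Θ: [-1  1 -1 -1  1]
  I: [ 1  0  1  1 -1]
Echelon form has 2 nonzero rows (pivots: X1,X2)
Π count = n − r = 5 − 2 = 3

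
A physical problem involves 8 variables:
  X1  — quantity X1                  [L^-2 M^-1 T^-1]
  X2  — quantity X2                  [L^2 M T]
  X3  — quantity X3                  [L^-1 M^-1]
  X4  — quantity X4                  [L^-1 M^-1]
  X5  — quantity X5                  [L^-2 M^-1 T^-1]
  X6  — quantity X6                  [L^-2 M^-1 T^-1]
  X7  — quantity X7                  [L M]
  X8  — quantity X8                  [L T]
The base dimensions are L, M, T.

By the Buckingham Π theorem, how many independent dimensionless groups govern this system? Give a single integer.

Exponent matrix [L,M,T] × [X1,X2,X3,X4,X5,X6,X7,X8]:
  L: [-2  2 -1 -1 -2 -2  1  1]
  M: [-1  1 -1 -1 -1 -1  1  0]
  T: [-1  1  0  0 -1 -1  0  1]
Row reduction gives pivot columns X1,X3; rank = 2
8 vars − rank 2 = 6 Π groups

6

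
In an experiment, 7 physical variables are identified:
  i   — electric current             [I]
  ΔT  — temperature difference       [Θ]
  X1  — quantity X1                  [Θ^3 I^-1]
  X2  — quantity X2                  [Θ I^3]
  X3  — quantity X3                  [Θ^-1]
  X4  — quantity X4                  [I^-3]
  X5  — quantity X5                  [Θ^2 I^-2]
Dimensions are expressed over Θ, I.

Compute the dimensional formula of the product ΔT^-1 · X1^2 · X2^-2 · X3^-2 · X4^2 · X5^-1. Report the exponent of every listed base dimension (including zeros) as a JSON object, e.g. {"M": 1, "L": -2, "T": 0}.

Dimensional matrix (Θ×I by i×ΔT×X1×X2×X3×X4×X5):
  Θ: [ 0  1  3  1 -1  0  2]
  I: [ 1  0 -1  3  0 -3 -2]
  [Θ]: (-1)·1+(2)·3+(-2)·1+(-2)·-1+(2)·0+(-1)·2 = 3
  [I]: (-1)·0+(2)·-1+(-2)·3+(-2)·0+(2)·-3+(-1)·-2 = -12
⇒ Θ^3 I^-12

{"Θ": 3, "I": -12}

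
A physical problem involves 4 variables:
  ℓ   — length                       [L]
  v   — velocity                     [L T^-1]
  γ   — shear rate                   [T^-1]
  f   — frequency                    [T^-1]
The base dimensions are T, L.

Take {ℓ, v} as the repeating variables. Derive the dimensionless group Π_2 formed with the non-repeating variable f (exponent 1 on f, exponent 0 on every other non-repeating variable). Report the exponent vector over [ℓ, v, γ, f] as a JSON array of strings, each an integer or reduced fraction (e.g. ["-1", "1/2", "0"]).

Exponent matrix [T,L] × [ℓ,v,γ,f]:
  T: [ 0 -1 -1 -1]
  L: [ 1  1  0  0]
RREF → pivots at {ℓ,v} ⇒ r = 2
Pivot set = {ℓ,v}, free = {γ,f}
RREF:
  r0: [   1    0   -1   -1]
  r1: [   0    1    1    1]
Fix exponent of f at 1, γ at 0; solve each RREF row for its pivot's exponent:
  r0: exp(ℓ) + (-1)·1 = 0 ⇒ exp(ℓ) = 1
  r1: exp(v) + (1)·1 = 0 ⇒ exp(v) = -1
Π_2 = ℓ · v^-1 · f

["1", "-1", "0", "1"]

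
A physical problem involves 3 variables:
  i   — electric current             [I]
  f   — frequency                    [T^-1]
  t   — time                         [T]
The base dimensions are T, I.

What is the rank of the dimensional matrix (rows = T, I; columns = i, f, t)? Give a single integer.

2

Write exponents as rows T,I / cols i,f,t:
  T: [ 0 -1  1]
  I: [ 1  0  0]
RREF → pivots at {i,f} ⇒ r = 2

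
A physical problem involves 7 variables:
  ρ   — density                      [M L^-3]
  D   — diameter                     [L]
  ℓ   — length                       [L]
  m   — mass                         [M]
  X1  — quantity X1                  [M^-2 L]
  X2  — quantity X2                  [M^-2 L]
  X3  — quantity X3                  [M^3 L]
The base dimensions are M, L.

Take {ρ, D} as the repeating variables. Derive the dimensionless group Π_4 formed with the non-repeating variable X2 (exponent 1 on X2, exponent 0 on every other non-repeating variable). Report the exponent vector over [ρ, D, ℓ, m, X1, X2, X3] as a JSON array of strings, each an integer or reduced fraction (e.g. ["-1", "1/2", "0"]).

["2", "5", "0", "0", "0", "1", "0"]

Write exponents as rows M,L / cols ρ,D,ℓ,m,X1,X2,X3:
  M: [ 1  0  0  1 -2 -2  3]
  L: [-3  1  1  0  1  1  1]
RREF → pivots at {ρ,D} ⇒ r = 2
Repeat: ρ,D; free: ℓ,m,X1,X2,X3
RREF:
  r0: [   1    0    0    1   -2   -2    3]
  r1: [   0    1    1    3   -5   -5   10]
Fix exponent of X2 at 1, ℓ at 0, m at 0, X1 at 0, X3 at 0; solve each RREF row for its pivot's exponent:
  r0: exp(ρ) + (-2)·1 = 0 ⇒ exp(ρ) = 2
  r1: exp(D) + (-5)·1 = 0 ⇒ exp(D) = 5
Π_4 = ρ^2 · D^5 · X2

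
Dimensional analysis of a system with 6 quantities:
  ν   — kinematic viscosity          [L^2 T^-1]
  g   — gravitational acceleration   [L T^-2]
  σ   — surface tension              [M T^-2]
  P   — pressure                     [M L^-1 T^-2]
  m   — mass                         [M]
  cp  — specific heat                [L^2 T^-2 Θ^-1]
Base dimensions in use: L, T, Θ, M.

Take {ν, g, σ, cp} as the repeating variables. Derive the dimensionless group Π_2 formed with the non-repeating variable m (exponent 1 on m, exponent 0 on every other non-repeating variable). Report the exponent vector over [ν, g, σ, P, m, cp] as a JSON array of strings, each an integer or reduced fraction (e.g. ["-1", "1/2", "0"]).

["-2/3", "4/3", "-1", "0", "1", "0"]

Write exponents as rows L,T,Θ,M / cols ν,g,σ,P,m,cp:
  L: [ 2  1  0 -1  0  2]
  T: [-1 -2 -2 -2  0 -2]
  Θ: [ 0  0  0  0  0 -1]
  M: [ 0  0  1  1  1  0]
Echelon form has 4 nonzero rows (pivots: ν,g,σ,cp)
Pivot set = {ν,g,σ,cp}, free = {P,m}
RREF:
  r0: [   1    0    0 -2/3  2/3    0]
  r1: [   0    1    0  1/3 -4/3    0]
  r2: [   0    0    1    1    1    0]
  r3: [   0    0    0    0    0    1]
Fix exponent of m at 1, P at 0; solve each RREF row for its pivot's exponent:
  r0: exp(ν) + (2/3)·1 = 0 ⇒ exp(ν) = -2/3
  r1: exp(g) + (-4/3)·1 = 0 ⇒ exp(g) = 4/3
  r2: exp(σ) + (1)·1 = 0 ⇒ exp(σ) = -1
  r3: exp(cp) + (0)·1 = 0 ⇒ exp(cp) = 0
Π_2 = ν^(-2/3) · g^(4/3) · σ^-1 · m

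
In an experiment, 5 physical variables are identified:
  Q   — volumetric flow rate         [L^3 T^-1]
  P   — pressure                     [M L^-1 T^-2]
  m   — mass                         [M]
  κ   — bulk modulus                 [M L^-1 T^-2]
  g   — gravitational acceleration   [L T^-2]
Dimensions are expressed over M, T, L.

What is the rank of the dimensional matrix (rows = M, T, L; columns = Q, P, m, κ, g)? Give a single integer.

Exponent matrix [M,T,L] × [Q,P,m,κ,g]:
  M: [ 0  1  1  1  0]
  T: [-1 -2  0 -2 -2]
  L: [ 3 -1  0 -1  1]
RREF → pivots at {Q,P,m} ⇒ r = 3

3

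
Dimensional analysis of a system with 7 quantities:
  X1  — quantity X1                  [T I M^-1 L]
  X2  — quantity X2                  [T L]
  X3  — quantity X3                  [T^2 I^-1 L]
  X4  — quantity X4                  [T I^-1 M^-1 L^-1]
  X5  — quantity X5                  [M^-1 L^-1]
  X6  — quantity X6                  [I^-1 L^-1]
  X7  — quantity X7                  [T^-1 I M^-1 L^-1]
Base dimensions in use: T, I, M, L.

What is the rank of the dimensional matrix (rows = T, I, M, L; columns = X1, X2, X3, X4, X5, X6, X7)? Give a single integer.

Write exponents as rows T,I,M,L / cols X1,X2,X3,X4,X5,X6,X7:
  T: [ 1  1  2  1  0  0 -1]
  I: [ 1  0 -1 -1  0 -1  1]
  M: [-1  0  0 -1 -1  0 -1]
  L: [ 1  1  1 -1 -1 -1 -1]
Echelon form has 3 nonzero rows (pivots: X1,X2,X3)

3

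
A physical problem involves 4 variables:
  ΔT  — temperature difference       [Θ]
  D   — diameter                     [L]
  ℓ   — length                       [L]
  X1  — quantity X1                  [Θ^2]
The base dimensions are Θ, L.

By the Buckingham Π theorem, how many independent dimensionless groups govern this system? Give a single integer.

2

Exponent matrix [Θ,L] × [ΔT,D,ℓ,X1]:
  Θ: [ 1  0  0  2]
  L: [ 0  1  1  0]
Row reduction gives pivot columns ΔT,D; rank = 2
n=4, r=2 ⇒ 2 dimensionless groups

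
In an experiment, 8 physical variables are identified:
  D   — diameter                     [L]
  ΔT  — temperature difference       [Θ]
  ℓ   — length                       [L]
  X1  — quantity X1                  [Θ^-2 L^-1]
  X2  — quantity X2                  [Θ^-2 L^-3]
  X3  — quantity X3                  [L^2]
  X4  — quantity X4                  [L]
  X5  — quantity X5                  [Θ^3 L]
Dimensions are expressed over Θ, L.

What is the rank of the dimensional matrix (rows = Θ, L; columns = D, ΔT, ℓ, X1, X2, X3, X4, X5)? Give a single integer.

Dimensional matrix (Θ×L by D×ΔT×ℓ×X1×X2×X3×X4×X5):
  Θ: [ 0  1  0 -2 -2  0  0  3]
  L: [ 1  0  1 -1 -3  2  1  1]
Echelon form has 2 nonzero rows (pivots: D,ΔT)

2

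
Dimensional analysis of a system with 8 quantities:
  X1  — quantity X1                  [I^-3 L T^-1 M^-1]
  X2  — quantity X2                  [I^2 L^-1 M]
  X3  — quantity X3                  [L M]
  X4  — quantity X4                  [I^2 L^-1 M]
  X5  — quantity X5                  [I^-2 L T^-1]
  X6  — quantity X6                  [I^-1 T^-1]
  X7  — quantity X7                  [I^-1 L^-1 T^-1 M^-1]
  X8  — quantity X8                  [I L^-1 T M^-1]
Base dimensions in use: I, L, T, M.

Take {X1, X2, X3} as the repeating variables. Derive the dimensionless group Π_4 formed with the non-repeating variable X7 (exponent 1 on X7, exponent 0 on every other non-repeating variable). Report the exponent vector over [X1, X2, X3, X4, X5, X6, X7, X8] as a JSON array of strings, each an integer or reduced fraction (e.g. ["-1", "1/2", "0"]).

Write exponents as rows I,L,T,M / cols X1,X2,X3,X4,X5,X6,X7,X8:
  I: [-3  2  0  2 -2 -1 -1  1]
  L: [ 1 -1  1 -1  1  0 -1 -1]
  T: [-1  0  0  0 -1 -1 -1  1]
  M: [-1  1  1  1  0  0 -1 -1]
Row reduction gives pivot columns X1,X2,X3; rank = 3
Pivot set = {X1,X2,X3}, free = {X4,X5,X6,X7,X8}
RREF:
  r0: [   1    0    0    0    1    1    1   -1]
  r1: [   0    1    0    1  1/2    1    1   -1]
  r2: [   0    0    1    0  1/2    0   -1   -1]
  r3: [   0    0    0    0    0    0    0    0]
Fix exponent of X7 at 1, X4 at 0, X5 at 0, X6 at 0, X8 at 0; solve each RREF row for its pivot's exponent:
  r0: exp(X1) + (1)·1 = 0 ⇒ exp(X1) = -1
  r1: exp(X2) + (1)·1 = 0 ⇒ exp(X2) = -1
  r2: exp(X3) + (-1)·1 = 0 ⇒ exp(X3) = 1
Π_4 = X1^-1 · X2^-1 · X3 · X7

["-1", "-1", "1", "0", "0", "0", "1", "0"]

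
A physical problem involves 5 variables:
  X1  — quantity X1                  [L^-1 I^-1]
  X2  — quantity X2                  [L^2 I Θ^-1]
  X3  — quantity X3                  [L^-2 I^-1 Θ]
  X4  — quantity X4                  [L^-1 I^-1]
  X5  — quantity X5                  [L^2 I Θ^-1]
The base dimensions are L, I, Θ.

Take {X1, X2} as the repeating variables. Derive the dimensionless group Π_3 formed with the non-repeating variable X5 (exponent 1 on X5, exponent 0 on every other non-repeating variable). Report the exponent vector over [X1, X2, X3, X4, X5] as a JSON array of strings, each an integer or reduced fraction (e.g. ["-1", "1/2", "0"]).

Write exponents as rows L,I,Θ / cols X1,X2,X3,X4,X5:
  L: [-1  2 -2 -1  2]
  I: [-1  1 -1 -1  1]
  Θ: [ 0 -1  1  0 -1]
RREF → pivots at {X1,X2} ⇒ r = 2
Repeat: X1,X2; free: X3,X4,X5
RREF:
  r0: [   1    0    0    1    0]
  r1: [   0    1   -1    0    1]
  r2: [   0    0    0    0    0]
Fix exponent of X5 at 1, X3 at 0, X4 at 0; solve each RREF row for its pivot's exponent:
  r0: exp(X1) + (0)·1 = 0 ⇒ exp(X1) = 0
  r1: exp(X2) + (1)·1 = 0 ⇒ exp(X2) = -1
Π_3 = X2^-1 · X5

["0", "-1", "0", "0", "1"]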